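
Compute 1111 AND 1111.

AND: 1 only when both bits are 1
  1111
& 1111
------
  1111
Decimal: 15 & 15 = 15



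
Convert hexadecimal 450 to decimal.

Expand by place value (powers of 16):
450 = 4 × 16^2 + 5 × 16^1 + 0 × 16^0
= 4 × 256 + 5 × 16 + 0 × 1
= 1024 + 80 + 0
= 1104



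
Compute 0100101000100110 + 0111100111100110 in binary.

Add column by column from the right: bit + bit + carry-in; write the sum mod 2, carry 1 when the sum is 2 or 3.
carry:  1111011111001100
        0100101000100110
+       0111100111100110
------------------------
       01100010000001100
(the carry out of the leftmost column, 0, becomes the leading bit)
Decimal check:
  0100101000100110 = 16384 + 2048 + 512 + 32 + 4 + 2 = 18982
  0111100111100110 = 16384 + 8192 + 4096 + 2048 + 256 + 128 + 64 + 32 + 4 + 2 = 31206
  18982 + 31206 = 50188, and 01100010000001100 = 32768 + 16384 + 1024 + 8 + 4 = 50188 ✓



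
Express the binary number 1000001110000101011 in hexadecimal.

Group into 4-bit nibbles from right:
  0100 = 4
  0001 = 1
  1100 = C
  0010 = 2
  1011 = B
Result: 41C2B



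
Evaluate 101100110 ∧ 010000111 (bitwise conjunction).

AND: 1 only when both bits are 1
  101100110
& 010000111
-----------
  000000110
Decimal: 358 & 135 = 6



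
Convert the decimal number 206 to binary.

Using repeated division by 2:
206 ÷ 2 = 103 remainder 0
103 ÷ 2 = 51 remainder 1
51 ÷ 2 = 25 remainder 1
25 ÷ 2 = 12 remainder 1
12 ÷ 2 = 6 remainder 0
6 ÷ 2 = 3 remainder 0
3 ÷ 2 = 1 remainder 1
1 ÷ 2 = 0 remainder 1
Reading remainders bottom to top: 11001110



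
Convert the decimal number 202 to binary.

Using repeated division by 2:
202 ÷ 2 = 101 remainder 0
101 ÷ 2 = 50 remainder 1
50 ÷ 2 = 25 remainder 0
25 ÷ 2 = 12 remainder 1
12 ÷ 2 = 6 remainder 0
6 ÷ 2 = 3 remainder 0
3 ÷ 2 = 1 remainder 1
1 ÷ 2 = 0 remainder 1
Reading remainders bottom to top: 11001010



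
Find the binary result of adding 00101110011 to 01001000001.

Add column by column from the right: bit + bit + carry-in; write the sum mod 2, carry 1 when the sum is 2 or 3.
carry:  00010000110
        00101110011
+       01001000001
-------------------
       001110110100
(the carry out of the leftmost column, 0, becomes the leading bit)
Decimal check:
  00101110011 = 256 + 64 + 32 + 16 + 2 + 1 = 371
  01001000001 = 512 + 64 + 1 = 577
  371 + 577 = 948, and 001110110100 = 512 + 256 + 128 + 32 + 16 + 4 = 948 ✓



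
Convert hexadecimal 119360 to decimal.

Expand by place value (powers of 16):
119360 = 1 × 16^5 + 1 × 16^4 + 9 × 16^3 + 3 × 16^2 + 6 × 16^1 + 0 × 16^0
= 1 × 1048576 + 1 × 65536 + 9 × 4096 + 3 × 256 + 6 × 16 + 0 × 1
= 1048576 + 65536 + 36864 + 768 + 96 + 0
= 1151840



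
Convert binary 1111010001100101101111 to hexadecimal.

Group into 4-bit nibbles from right:
  0011 = 3
  1101 = D
  0001 = 1
  1001 = 9
  0110 = 6
  1111 = F
Result: 3D196F



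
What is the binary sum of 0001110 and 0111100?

Add column by column from the right: bit + bit + carry-in; write the sum mod 2, carry 1 when the sum is 2 or 3.
carry:  1111000
        0001110
+       0111100
---------------
       01001010
(the carry out of the leftmost column, 0, becomes the leading bit)
Decimal check:
  0001110 = 8 + 4 + 2 = 14
  0111100 = 32 + 16 + 8 + 4 = 60
  14 + 60 = 74, and 01001010 = 64 + 8 + 2 = 74 ✓



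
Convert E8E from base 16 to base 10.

Expand by place value (powers of 16):
Digit values: E = 14
E8E = 14 × 16^2 + 8 × 16^1 + 14 × 16^0
= 14 × 256 + 8 × 16 + 14 × 1
= 3584 + 128 + 14
= 3726



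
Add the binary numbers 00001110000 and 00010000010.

Add column by column from the right: bit + bit + carry-in; write the sum mod 2, carry 1 when the sum is 2 or 3.
carry:  00000000000
        00001110000
+       00010000010
-------------------
       000011110010
(the carry out of the leftmost column, 0, becomes the leading bit)
Decimal check:
  00001110000 = 64 + 32 + 16 = 112
  00010000010 = 128 + 2 = 130
  112 + 130 = 242, and 000011110010 = 128 + 64 + 32 + 16 + 2 = 242 ✓



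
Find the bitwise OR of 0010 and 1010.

OR: 1 when either bit is 1
  0010
| 1010
------
  1010
Decimal: 2 | 10 = 10



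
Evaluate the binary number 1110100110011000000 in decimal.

Sum of powers of 2 for each 1-bit:
2^6 + 2^7 + 2^10 + 2^11 + 2^14 + 2^16 + 2^17 + 2^18
= 64 + 128 + 1024 + 2048 + 16384 + 65536 + 131072 + 262144
= 478400



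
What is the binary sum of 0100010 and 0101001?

Add column by column from the right: bit + bit + carry-in; write the sum mod 2, carry 1 when the sum is 2 or 3.
carry:  1000000
        0100010
+       0101001
---------------
       01001011
(the carry out of the leftmost column, 0, becomes the leading bit)
Decimal check:
  0100010 = 32 + 2 = 34
  0101001 = 32 + 8 + 1 = 41
  34 + 41 = 75, and 01001011 = 64 + 8 + 2 + 1 = 75 ✓



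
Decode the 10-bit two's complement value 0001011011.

Binary: 0001011011
Sign bit: 0 (non-negative)
Read directly as an unsigned value:
0001011011 = 64 + 16 + 8 + 2 + 1 = 91
Value: 91



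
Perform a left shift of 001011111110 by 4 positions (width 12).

Original: 001011111110 (decimal 766)
Shift left by 4 positions
Append 4 zeros on the right and drop the 4 high bits that overflow the 12-bit width
Result: 111111100000 (decimal 4064)
Equivalent: 766 << 4 = 766 × 2^4 = 12256, truncated to 12 bits = 4064



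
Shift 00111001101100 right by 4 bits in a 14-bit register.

Original: 00111001101100 (decimal 3692)
Shift right by 4 positions
Drop the 4 low bits; fill with zeros on the left
Result: 00000011100110 (decimal 230)
Equivalent: 3692 >> 4 = 3692 ÷ 2^4 = 230



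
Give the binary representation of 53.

Using repeated division by 2:
53 ÷ 2 = 26 remainder 1
26 ÷ 2 = 13 remainder 0
13 ÷ 2 = 6 remainder 1
6 ÷ 2 = 3 remainder 0
3 ÷ 2 = 1 remainder 1
1 ÷ 2 = 0 remainder 1
Reading remainders bottom to top: 110101



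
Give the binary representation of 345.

Using repeated division by 2:
345 ÷ 2 = 172 remainder 1
172 ÷ 2 = 86 remainder 0
86 ÷ 2 = 43 remainder 0
43 ÷ 2 = 21 remainder 1
21 ÷ 2 = 10 remainder 1
10 ÷ 2 = 5 remainder 0
5 ÷ 2 = 2 remainder 1
2 ÷ 2 = 1 remainder 0
1 ÷ 2 = 0 remainder 1
Reading remainders bottom to top: 101011001



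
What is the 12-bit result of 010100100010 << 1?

Original: 010100100010 (decimal 1314)
Shift left by 1 position
Append 1 zero on the right
Result: 101001000100 (decimal 2628)
Equivalent: 1314 << 1 = 1314 × 2^1 = 2628



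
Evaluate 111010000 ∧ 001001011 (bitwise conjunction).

AND: 1 only when both bits are 1
  111010000
& 001001011
-----------
  001000000
Decimal: 464 & 75 = 64



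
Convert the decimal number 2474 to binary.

Using repeated division by 2:
2474 ÷ 2 = 1237 remainder 0
1237 ÷ 2 = 618 remainder 1
618 ÷ 2 = 309 remainder 0
309 ÷ 2 = 154 remainder 1
154 ÷ 2 = 77 remainder 0
77 ÷ 2 = 38 remainder 1
38 ÷ 2 = 19 remainder 0
19 ÷ 2 = 9 remainder 1
9 ÷ 2 = 4 remainder 1
4 ÷ 2 = 2 remainder 0
2 ÷ 2 = 1 remainder 0
1 ÷ 2 = 0 remainder 1
Reading remainders bottom to top: 100110101010



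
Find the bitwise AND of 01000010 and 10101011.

AND: 1 only when both bits are 1
  01000010
& 10101011
----------
  00000010
Decimal: 66 & 171 = 2



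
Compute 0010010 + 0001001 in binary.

Add column by column from the right: bit + bit + carry-in; write the sum mod 2, carry 1 when the sum is 2 or 3.
carry:  0000000
        0010010
+       0001001
---------------
       00011011
(the carry out of the leftmost column, 0, becomes the leading bit)
Decimal check:
  0010010 = 16 + 2 = 18
  0001001 = 8 + 1 = 9
  18 + 9 = 27, and 00011011 = 16 + 8 + 2 + 1 = 27 ✓



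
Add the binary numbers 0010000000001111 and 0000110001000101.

Add column by column from the right: bit + bit + carry-in; write the sum mod 2, carry 1 when the sum is 2 or 3.
carry:  0000000000011110
        0010000000001111
+       0000110001000101
------------------------
       00010110001010100
(the carry out of the leftmost column, 0, becomes the leading bit)
Decimal check:
  0010000000001111 = 8192 + 8 + 4 + 2 + 1 = 8207
  0000110001000101 = 2048 + 1024 + 64 + 4 + 1 = 3141
  8207 + 3141 = 11348, and 00010110001010100 = 8192 + 2048 + 1024 + 64 + 16 + 4 = 11348 ✓



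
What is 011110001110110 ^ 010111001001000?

XOR: 1 when bits differ
  011110001110110
^ 010111001001000
-----------------
  001001000111110
Decimal: 15478 ^ 11848 = 4670



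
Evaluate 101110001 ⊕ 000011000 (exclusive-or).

XOR: 1 when bits differ
  101110001
^ 000011000
-----------
  101101001
Decimal: 369 ^ 24 = 361



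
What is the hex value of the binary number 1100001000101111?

Group into 4-bit nibbles from right:
  1100 = C
  0010 = 2
  0010 = 2
  1111 = F
Result: C22F



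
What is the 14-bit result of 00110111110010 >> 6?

Original: 00110111110010 (decimal 3570)
Shift right by 6 positions
Drop the 6 low bits; fill with zeros on the left
Result: 00000000110111 (decimal 55)
Equivalent: 3570 >> 6 = 3570 ÷ 2^6 = 55



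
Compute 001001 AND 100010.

AND: 1 only when both bits are 1
  001001
& 100010
--------
  000000
Decimal: 9 & 34 = 0



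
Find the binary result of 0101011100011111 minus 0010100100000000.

Method 1 - Direct subtraction (column by column from the right: bit − bit − borrow-in; if negative, add 2 and borrow 1 from the next column):
borrow: 0101000000000000
        0101011100011111
-       0010100100000000
------------------------
        0010111000011111

Method 2 - Add two's complement:
Two's complement of 0010100100000000: invert → 1101011011111111, add 1 → 1101011100000000
  0101011100011111
+ 1101011100000000
------------------
 10010111000011111  (end carry out of the top bit = 1)
Discarding the end carry: 0010111000011111
Decimal check:
  0101011100011111 = 16384 + 4096 + 1024 + 512 + 256 + 16 + 8 + 4 + 2 + 1 = 22303
  0010100100000000 = 8192 + 2048 + 256 = 10496
  22303 - 10496 = 11807, and 0010111000011111 = 8192 + 2048 + 1024 + 512 + 16 + 8 + 4 + 2 + 1 = 11807 ✓



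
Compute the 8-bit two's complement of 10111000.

Original (sign bit 1, negative): 10111000
Step 1 - Invert all bits: 01000111
Step 2 - Add 1: 01001000
Verification: 10111000 + 01001000 = 100000000; discarding the end carry (carry out of the top bit) leaves the 8-bit value 00000000, as required for x + (-x)



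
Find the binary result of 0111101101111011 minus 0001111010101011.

Method 1 - Direct subtraction (column by column from the right: bit − bit − borrow-in; if negative, add 2 and borrow 1 from the next column):
borrow: 0011100100000000
        0111101101111011
-       0001111010101011
------------------------
        0101110011010000

Method 2 - Add two's complement:
Two's complement of 0001111010101011: invert → 1110000101010100, add 1 → 1110000101010101
  0111101101111011
+ 1110000101010101
------------------
 10101110011010000  (end carry out of the top bit = 1)
Discarding the end carry: 0101110011010000
Decimal check:
  0111101101111011 = 16384 + 8192 + 4096 + 2048 + 512 + 256 + 64 + 32 + 16 + 8 + 2 + 1 = 31611
  0001111010101011 = 4096 + 2048 + 1024 + 512 + 128 + 32 + 8 + 2 + 1 = 7851
  31611 - 7851 = 23760, and 0101110011010000 = 16384 + 4096 + 2048 + 1024 + 128 + 64 + 16 = 23760 ✓



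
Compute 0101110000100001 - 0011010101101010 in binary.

Method 1 - Direct subtraction (column by column from the right: bit − bit − borrow-in; if negative, add 2 and borrow 1 from the next column):
borrow: 0100111111111100
        0101110000100001
-       0011010101101010
------------------------
        0010011010110111

Method 2 - Add two's complement:
Two's complement of 0011010101101010: invert → 1100101010010101, add 1 → 1100101010010110
  0101110000100001
+ 1100101010010110
------------------
 10010011010110111  (end carry out of the top bit = 1)
Discarding the end carry: 0010011010110111
Decimal check:
  0101110000100001 = 16384 + 4096 + 2048 + 1024 + 32 + 1 = 23585
  0011010101101010 = 8192 + 4096 + 1024 + 256 + 64 + 32 + 8 + 2 = 13674
  23585 - 13674 = 9911, and 0010011010110111 = 8192 + 1024 + 512 + 128 + 32 + 16 + 4 + 2 + 1 = 9911 ✓



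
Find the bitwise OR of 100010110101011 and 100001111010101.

OR: 1 when either bit is 1
  100010110101011
| 100001111010101
-----------------
  100011111111111
Decimal: 17835 | 17365 = 18431



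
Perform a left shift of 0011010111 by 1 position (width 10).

Original: 0011010111 (decimal 215)
Shift left by 1 position
Append 1 zero on the right
Result: 0110101110 (decimal 430)
Equivalent: 215 << 1 = 215 × 2^1 = 430



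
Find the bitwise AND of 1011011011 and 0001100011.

AND: 1 only when both bits are 1
  1011011011
& 0001100011
------------
  0001000011
Decimal: 731 & 99 = 67



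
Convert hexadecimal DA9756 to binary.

Convert each hex digit to 4 bits:
  D = 1101
  A = 1010
  9 = 1001
  7 = 0111
  5 = 0101
  6 = 0110
Concatenate: 110110101001011101010110



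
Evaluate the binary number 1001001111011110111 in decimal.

Sum of powers of 2 for each 1-bit:
2^0 + 2^1 + 2^2 + 2^4 + 2^5 + 2^6 + 2^7 + 2^9 + 2^10 + 2^11 + 2^12 + 2^15 + 2^18
= 1 + 2 + 4 + 16 + 32 + 64 + 128 + 512 + 1024 + 2048 + 4096 + 32768 + 262144
= 302839



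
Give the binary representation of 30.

Using repeated division by 2:
30 ÷ 2 = 15 remainder 0
15 ÷ 2 = 7 remainder 1
7 ÷ 2 = 3 remainder 1
3 ÷ 2 = 1 remainder 1
1 ÷ 2 = 0 remainder 1
Reading remainders bottom to top: 11110



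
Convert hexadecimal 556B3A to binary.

Convert each hex digit to 4 bits:
  5 = 0101
  5 = 0101
  6 = 0110
  B = 1011
  3 = 0011
  A = 1010
Concatenate: 010101010110101100111010



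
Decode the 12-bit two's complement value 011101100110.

Binary: 011101100110
Sign bit: 0 (non-negative)
Read directly as an unsigned value:
011101100110 = 1024 + 512 + 256 + 64 + 32 + 4 + 2 = 1894
Value: 1894



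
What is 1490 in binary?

Using repeated division by 2:
1490 ÷ 2 = 745 remainder 0
745 ÷ 2 = 372 remainder 1
372 ÷ 2 = 186 remainder 0
186 ÷ 2 = 93 remainder 0
93 ÷ 2 = 46 remainder 1
46 ÷ 2 = 23 remainder 0
23 ÷ 2 = 11 remainder 1
11 ÷ 2 = 5 remainder 1
5 ÷ 2 = 2 remainder 1
2 ÷ 2 = 1 remainder 0
1 ÷ 2 = 0 remainder 1
Reading remainders bottom to top: 10111010010



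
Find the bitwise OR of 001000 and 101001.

OR: 1 when either bit is 1
  001000
| 101001
--------
  101001
Decimal: 8 | 41 = 41



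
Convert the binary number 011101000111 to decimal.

Sum of powers of 2 for each 1-bit:
2^0 + 2^1 + 2^2 + 2^6 + 2^8 + 2^9 + 2^10
= 1 + 2 + 4 + 64 + 256 + 512 + 1024
= 1863



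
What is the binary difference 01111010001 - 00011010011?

Method 1 - Direct subtraction (column by column from the right: bit − bit − borrow-in; if negative, add 2 and borrow 1 from the next column):
borrow: 00111111100
        01111010001
-       00011010011
-------------------
        01011111110

Method 2 - Add two's complement:
Two's complement of 00011010011: invert → 11100101100, add 1 → 11100101101
  01111010001
+ 11100101101
-------------
 101011111110  (end carry out of the top bit = 1)
Discarding the end carry: 01011111110
Decimal check:
  01111010001 = 512 + 256 + 128 + 64 + 16 + 1 = 977
  00011010011 = 128 + 64 + 16 + 2 + 1 = 211
  977 - 211 = 766, and 01011111110 = 512 + 128 + 64 + 32 + 16 + 8 + 4 + 2 = 766 ✓



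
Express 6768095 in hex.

Using repeated division by 16 (digits 10–15 are A–F):
6768095 ÷ 16 = 423005 remainder 15 (F)
423005 ÷ 16 = 26437 remainder 13 (D)
26437 ÷ 16 = 1652 remainder 5
1652 ÷ 16 = 103 remainder 4
103 ÷ 16 = 6 remainder 7
6 ÷ 16 = 0 remainder 6
Reading remainders bottom to top: 6745DF



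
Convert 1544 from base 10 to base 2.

Using repeated division by 2:
1544 ÷ 2 = 772 remainder 0
772 ÷ 2 = 386 remainder 0
386 ÷ 2 = 193 remainder 0
193 ÷ 2 = 96 remainder 1
96 ÷ 2 = 48 remainder 0
48 ÷ 2 = 24 remainder 0
24 ÷ 2 = 12 remainder 0
12 ÷ 2 = 6 remainder 0
6 ÷ 2 = 3 remainder 0
3 ÷ 2 = 1 remainder 1
1 ÷ 2 = 0 remainder 1
Reading remainders bottom to top: 11000001000



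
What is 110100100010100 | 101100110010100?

OR: 1 when either bit is 1
  110100100010100
| 101100110010100
-----------------
  111100110010100
Decimal: 26900 | 22932 = 31124



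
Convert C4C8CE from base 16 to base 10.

Expand by place value (powers of 16):
Digit values: C = 12, E = 14
C4C8CE = 12 × 16^5 + 4 × 16^4 + 12 × 16^3 + 8 × 16^2 + 12 × 16^1 + 14 × 16^0
= 12 × 1048576 + 4 × 65536 + 12 × 4096 + 8 × 256 + 12 × 16 + 14 × 1
= 12582912 + 262144 + 49152 + 2048 + 192 + 14
= 12896462



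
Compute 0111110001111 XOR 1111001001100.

XOR: 1 when bits differ
  0111110001111
^ 1111001001100
---------------
  1000111000011
Decimal: 3983 ^ 7756 = 4547



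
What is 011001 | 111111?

OR: 1 when either bit is 1
  011001
| 111111
--------
  111111
Decimal: 25 | 63 = 63



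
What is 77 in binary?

Using repeated division by 2:
77 ÷ 2 = 38 remainder 1
38 ÷ 2 = 19 remainder 0
19 ÷ 2 = 9 remainder 1
9 ÷ 2 = 4 remainder 1
4 ÷ 2 = 2 remainder 0
2 ÷ 2 = 1 remainder 0
1 ÷ 2 = 0 remainder 1
Reading remainders bottom to top: 1001101



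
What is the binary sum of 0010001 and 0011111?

Add column by column from the right: bit + bit + carry-in; write the sum mod 2, carry 1 when the sum is 2 or 3.
carry:  0111110
        0010001
+       0011111
---------------
       00110000
(the carry out of the leftmost column, 0, becomes the leading bit)
Decimal check:
  0010001 = 16 + 1 = 17
  0011111 = 16 + 8 + 4 + 2 + 1 = 31
  17 + 31 = 48, and 00110000 = 32 + 16 = 48 ✓



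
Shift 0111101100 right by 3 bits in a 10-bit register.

Original: 0111101100 (decimal 492)
Shift right by 3 positions
Drop the 3 low bits; fill with zeros on the left
Result: 0000111101 (decimal 61)
Equivalent: 492 >> 3 = 492 ÷ 2^3 = 61



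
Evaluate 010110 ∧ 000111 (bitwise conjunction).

AND: 1 only when both bits are 1
  010110
& 000111
--------
  000110
Decimal: 22 & 7 = 6



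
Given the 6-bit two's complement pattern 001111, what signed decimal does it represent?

Binary: 001111
Sign bit: 0 (non-negative)
Read directly as an unsigned value:
001111 = 8 + 4 + 2 + 1 = 15
Value: 15



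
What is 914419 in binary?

Using repeated division by 2:
914419 ÷ 2 = 457209 remainder 1
457209 ÷ 2 = 228604 remainder 1
228604 ÷ 2 = 114302 remainder 0
114302 ÷ 2 = 57151 remainder 0
57151 ÷ 2 = 28575 remainder 1
28575 ÷ 2 = 14287 remainder 1
14287 ÷ 2 = 7143 remainder 1
7143 ÷ 2 = 3571 remainder 1
3571 ÷ 2 = 1785 remainder 1
1785 ÷ 2 = 892 remainder 1
892 ÷ 2 = 446 remainder 0
446 ÷ 2 = 223 remainder 0
223 ÷ 2 = 111 remainder 1
111 ÷ 2 = 55 remainder 1
55 ÷ 2 = 27 remainder 1
27 ÷ 2 = 13 remainder 1
13 ÷ 2 = 6 remainder 1
6 ÷ 2 = 3 remainder 0
3 ÷ 2 = 1 remainder 1
1 ÷ 2 = 0 remainder 1
Reading remainders bottom to top: 11011111001111110011



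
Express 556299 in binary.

Using repeated division by 2:
556299 ÷ 2 = 278149 remainder 1
278149 ÷ 2 = 139074 remainder 1
139074 ÷ 2 = 69537 remainder 0
69537 ÷ 2 = 34768 remainder 1
34768 ÷ 2 = 17384 remainder 0
17384 ÷ 2 = 8692 remainder 0
8692 ÷ 2 = 4346 remainder 0
4346 ÷ 2 = 2173 remainder 0
2173 ÷ 2 = 1086 remainder 1
1086 ÷ 2 = 543 remainder 0
543 ÷ 2 = 271 remainder 1
271 ÷ 2 = 135 remainder 1
135 ÷ 2 = 67 remainder 1
67 ÷ 2 = 33 remainder 1
33 ÷ 2 = 16 remainder 1
16 ÷ 2 = 8 remainder 0
8 ÷ 2 = 4 remainder 0
4 ÷ 2 = 2 remainder 0
2 ÷ 2 = 1 remainder 0
1 ÷ 2 = 0 remainder 1
Reading remainders bottom to top: 10000111110100001011



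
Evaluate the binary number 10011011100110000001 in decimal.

Sum of powers of 2 for each 1-bit:
2^0 + 2^7 + 2^8 + 2^11 + 2^12 + 2^13 + 2^15 + 2^16 + 2^19
= 1 + 128 + 256 + 2048 + 4096 + 8192 + 32768 + 65536 + 524288
= 637313



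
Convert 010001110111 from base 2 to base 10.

Sum of powers of 2 for each 1-bit:
2^0 + 2^1 + 2^2 + 2^4 + 2^5 + 2^6 + 2^10
= 1 + 2 + 4 + 16 + 32 + 64 + 1024
= 1143



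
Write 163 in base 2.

Using repeated division by 2:
163 ÷ 2 = 81 remainder 1
81 ÷ 2 = 40 remainder 1
40 ÷ 2 = 20 remainder 0
20 ÷ 2 = 10 remainder 0
10 ÷ 2 = 5 remainder 0
5 ÷ 2 = 2 remainder 1
2 ÷ 2 = 1 remainder 0
1 ÷ 2 = 0 remainder 1
Reading remainders bottom to top: 10100011



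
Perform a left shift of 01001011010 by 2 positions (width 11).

Original: 01001011010 (decimal 602)
Shift left by 2 positions
Append 2 zeros on the right and drop the 2 high bits that overflow the 11-bit width
Result: 00101101000 (decimal 360)
Equivalent: 602 << 2 = 602 × 2^2 = 2408, truncated to 11 bits = 360



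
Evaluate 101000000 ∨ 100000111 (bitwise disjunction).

OR: 1 when either bit is 1
  101000000
| 100000111
-----------
  101000111
Decimal: 320 | 263 = 327



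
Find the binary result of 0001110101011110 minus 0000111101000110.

Method 1 - Direct subtraction (column by column from the right: bit − bit − borrow-in; if negative, add 2 and borrow 1 from the next column):
borrow: 0001110000000000
        0001110101011110
-       0000111101000110
------------------------
        0000111000011000

Method 2 - Add two's complement:
Two's complement of 0000111101000110: invert → 1111000010111001, add 1 → 1111000010111010
  0001110101011110
+ 1111000010111010
------------------
 10000111000011000  (end carry out of the top bit = 1)
Discarding the end carry: 0000111000011000
Decimal check:
  0001110101011110 = 4096 + 2048 + 1024 + 256 + 64 + 16 + 8 + 4 + 2 = 7518
  0000111101000110 = 2048 + 1024 + 512 + 256 + 64 + 4 + 2 = 3910
  7518 - 3910 = 3608, and 0000111000011000 = 2048 + 1024 + 512 + 16 + 8 = 3608 ✓



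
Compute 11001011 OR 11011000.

OR: 1 when either bit is 1
  11001011
| 11011000
----------
  11011011
Decimal: 203 | 216 = 219



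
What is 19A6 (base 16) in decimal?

Expand by place value (powers of 16):
Digit values: A = 10
19A6 = 1 × 16^3 + 9 × 16^2 + 10 × 16^1 + 6 × 16^0
= 1 × 4096 + 9 × 256 + 10 × 16 + 6 × 1
= 4096 + 2304 + 160 + 6
= 6566



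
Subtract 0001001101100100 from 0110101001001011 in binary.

Method 1 - Direct subtraction (column by column from the right: bit − bit − borrow-in; if negative, add 2 and borrow 1 from the next column):
borrow: 0010111111001000
        0110101001001011
-       0001001101100100
------------------------
        0101011011100111

Method 2 - Add two's complement:
Two's complement of 0001001101100100: invert → 1110110010011011, add 1 → 1110110010011100
  0110101001001011
+ 1110110010011100
------------------
 10101011011100111  (end carry out of the top bit = 1)
Discarding the end carry: 0101011011100111
Decimal check:
  0110101001001011 = 16384 + 8192 + 2048 + 512 + 64 + 8 + 2 + 1 = 27211
  0001001101100100 = 4096 + 512 + 256 + 64 + 32 + 4 = 4964
  27211 - 4964 = 22247, and 0101011011100111 = 16384 + 4096 + 1024 + 512 + 128 + 64 + 32 + 4 + 2 + 1 = 22247 ✓



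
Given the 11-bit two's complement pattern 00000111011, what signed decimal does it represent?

Binary: 00000111011
Sign bit: 0 (non-negative)
Read directly as an unsigned value:
00000111011 = 32 + 16 + 8 + 2 + 1 = 59
Value: 59



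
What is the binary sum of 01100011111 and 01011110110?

Add column by column from the right: bit + bit + carry-in; write the sum mod 2, carry 1 when the sum is 2 or 3.
carry:  11111111100
        01100011111
+       01011110110
-------------------
       011000010101
(the carry out of the leftmost column, 0, becomes the leading bit)
Decimal check:
  01100011111 = 512 + 256 + 16 + 8 + 4 + 2 + 1 = 799
  01011110110 = 512 + 128 + 64 + 32 + 16 + 4 + 2 = 758
  799 + 758 = 1557, and 011000010101 = 1024 + 512 + 16 + 4 + 1 = 1557 ✓



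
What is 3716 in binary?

Using repeated division by 2:
3716 ÷ 2 = 1858 remainder 0
1858 ÷ 2 = 929 remainder 0
929 ÷ 2 = 464 remainder 1
464 ÷ 2 = 232 remainder 0
232 ÷ 2 = 116 remainder 0
116 ÷ 2 = 58 remainder 0
58 ÷ 2 = 29 remainder 0
29 ÷ 2 = 14 remainder 1
14 ÷ 2 = 7 remainder 0
7 ÷ 2 = 3 remainder 1
3 ÷ 2 = 1 remainder 1
1 ÷ 2 = 0 remainder 1
Reading remainders bottom to top: 111010000100



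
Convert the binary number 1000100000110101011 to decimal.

Sum of powers of 2 for each 1-bit:
2^0 + 2^1 + 2^3 + 2^5 + 2^7 + 2^8 + 2^14 + 2^18
= 1 + 2 + 8 + 32 + 128 + 256 + 16384 + 262144
= 278955



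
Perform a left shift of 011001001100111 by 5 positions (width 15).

Original: 011001001100111 (decimal 12903)
Shift left by 5 positions
Append 5 zeros on the right and drop the 5 high bits that overflow the 15-bit width
Result: 100110011100000 (decimal 19680)
Equivalent: 12903 << 5 = 12903 × 2^5 = 412896, truncated to 15 bits = 19680



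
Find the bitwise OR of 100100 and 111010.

OR: 1 when either bit is 1
  100100
| 111010
--------
  111110
Decimal: 36 | 58 = 62



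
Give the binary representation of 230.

Using repeated division by 2:
230 ÷ 2 = 115 remainder 0
115 ÷ 2 = 57 remainder 1
57 ÷ 2 = 28 remainder 1
28 ÷ 2 = 14 remainder 0
14 ÷ 2 = 7 remainder 0
7 ÷ 2 = 3 remainder 1
3 ÷ 2 = 1 remainder 1
1 ÷ 2 = 0 remainder 1
Reading remainders bottom to top: 11100110



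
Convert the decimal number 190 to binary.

Using repeated division by 2:
190 ÷ 2 = 95 remainder 0
95 ÷ 2 = 47 remainder 1
47 ÷ 2 = 23 remainder 1
23 ÷ 2 = 11 remainder 1
11 ÷ 2 = 5 remainder 1
5 ÷ 2 = 2 remainder 1
2 ÷ 2 = 1 remainder 0
1 ÷ 2 = 0 remainder 1
Reading remainders bottom to top: 10111110



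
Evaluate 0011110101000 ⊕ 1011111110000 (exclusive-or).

XOR: 1 when bits differ
  0011110101000
^ 1011111110000
---------------
  1000001011000
Decimal: 1960 ^ 6128 = 4184



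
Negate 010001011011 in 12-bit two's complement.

Original: 010001011011
Step 1 - Invert all bits: 101110100100
Step 2 - Add 1: 101110100101
Verification: 010001011011 + 101110100101 = 1000000000000; discarding the end carry (carry out of the top bit) leaves the 12-bit value 000000000000, as required for x + (-x)



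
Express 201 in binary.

Using repeated division by 2:
201 ÷ 2 = 100 remainder 1
100 ÷ 2 = 50 remainder 0
50 ÷ 2 = 25 remainder 0
25 ÷ 2 = 12 remainder 1
12 ÷ 2 = 6 remainder 0
6 ÷ 2 = 3 remainder 0
3 ÷ 2 = 1 remainder 1
1 ÷ 2 = 0 remainder 1
Reading remainders bottom to top: 11001001



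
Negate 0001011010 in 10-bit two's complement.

Original: 0001011010
Step 1 - Invert all bits: 1110100101
Step 2 - Add 1: 1110100110
Verification: 0001011010 + 1110100110 = 10000000000; discarding the end carry (carry out of the top bit) leaves the 10-bit value 0000000000, as required for x + (-x)



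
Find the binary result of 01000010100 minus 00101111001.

Method 1 - Direct subtraction (column by column from the right: bit − bit − borrow-in; if negative, add 2 and borrow 1 from the next column):
borrow: 01111110110
        01000010100
-       00101111001
-------------------
        00010011011

Method 2 - Add two's complement:
Two's complement of 00101111001: invert → 11010000110, add 1 → 11010000111
  01000010100
+ 11010000111
-------------
 100010011011  (end carry out of the top bit = 1)
Discarding the end carry: 00010011011
Decimal check:
  01000010100 = 512 + 16 + 4 = 532
  00101111001 = 256 + 64 + 32 + 16 + 8 + 1 = 377
  532 - 377 = 155, and 00010011011 = 128 + 16 + 8 + 2 + 1 = 155 ✓



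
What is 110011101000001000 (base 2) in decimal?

Sum of powers of 2 for each 1-bit:
2^3 + 2^9 + 2^11 + 2^12 + 2^13 + 2^16 + 2^17
= 8 + 512 + 2048 + 4096 + 8192 + 65536 + 131072
= 211464



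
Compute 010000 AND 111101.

AND: 1 only when both bits are 1
  010000
& 111101
--------
  010000
Decimal: 16 & 61 = 16



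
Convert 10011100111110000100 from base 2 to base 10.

Sum of powers of 2 for each 1-bit:
2^2 + 2^7 + 2^8 + 2^9 + 2^10 + 2^11 + 2^14 + 2^15 + 2^16 + 2^19
= 4 + 128 + 256 + 512 + 1024 + 2048 + 16384 + 32768 + 65536 + 524288
= 642948



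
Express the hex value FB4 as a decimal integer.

Expand by place value (powers of 16):
Digit values: F = 15, B = 11
FB4 = 15 × 16^2 + 11 × 16^1 + 4 × 16^0
= 15 × 256 + 11 × 16 + 4 × 1
= 3840 + 176 + 4
= 4020



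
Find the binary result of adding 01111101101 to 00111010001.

Add column by column from the right: bit + bit + carry-in; write the sum mod 2, carry 1 when the sum is 2 or 3.
carry:  11110000010
        01111101101
+       00111010001
-------------------
       010110111110
(the carry out of the leftmost column, 0, becomes the leading bit)
Decimal check:
  01111101101 = 512 + 256 + 128 + 64 + 32 + 8 + 4 + 1 = 1005
  00111010001 = 256 + 128 + 64 + 16 + 1 = 465
  1005 + 465 = 1470, and 010110111110 = 1024 + 256 + 128 + 32 + 16 + 8 + 4 + 2 = 1470 ✓



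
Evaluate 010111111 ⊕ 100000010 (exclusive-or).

XOR: 1 when bits differ
  010111111
^ 100000010
-----------
  110111101
Decimal: 191 ^ 258 = 445



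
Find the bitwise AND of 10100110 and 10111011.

AND: 1 only when both bits are 1
  10100110
& 10111011
----------
  10100010
Decimal: 166 & 187 = 162



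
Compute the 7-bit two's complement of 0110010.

Original: 0110010
Step 1 - Invert all bits: 1001101
Step 2 - Add 1: 1001110
Verification: 0110010 + 1001110 = 10000000; discarding the end carry (carry out of the top bit) leaves the 7-bit value 0000000, as required for x + (-x)



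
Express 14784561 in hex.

Using repeated division by 16 (digits 10–15 are A–F):
14784561 ÷ 16 = 924035 remainder 1
924035 ÷ 16 = 57752 remainder 3
57752 ÷ 16 = 3609 remainder 8
3609 ÷ 16 = 225 remainder 9
225 ÷ 16 = 14 remainder 1
14 ÷ 16 = 0 remainder 14 (E)
Reading remainders bottom to top: E19831



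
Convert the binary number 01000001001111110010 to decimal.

Sum of powers of 2 for each 1-bit:
2^1 + 2^4 + 2^5 + 2^6 + 2^7 + 2^8 + 2^9 + 2^12 + 2^18
= 2 + 16 + 32 + 64 + 128 + 256 + 512 + 4096 + 262144
= 267250



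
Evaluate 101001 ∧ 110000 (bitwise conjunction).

AND: 1 only when both bits are 1
  101001
& 110000
--------
  100000
Decimal: 41 & 48 = 32



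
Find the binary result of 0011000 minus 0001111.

Method 1 - Direct subtraction (column by column from the right: bit − bit − borrow-in; if negative, add 2 and borrow 1 from the next column):
borrow: 0011110
        0011000
-       0001111
---------------
        0001001

Method 2 - Add two's complement:
Two's complement of 0001111: invert → 1110000, add 1 → 1110001
  0011000
+ 1110001
---------
 10001001  (end carry out of the top bit = 1)
Discarding the end carry: 0001001
Decimal check:
  0011000 = 16 + 8 = 24
  0001111 = 8 + 4 + 2 + 1 = 15
  24 - 15 = 9, and 0001001 = 8 + 1 = 9 ✓



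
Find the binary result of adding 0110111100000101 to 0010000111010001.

Add column by column from the right: bit + bit + carry-in; write the sum mod 2, carry 1 when the sum is 2 or 3.
carry:  1101111000000010
        0110111100000101
+       0010000111010001
------------------------
       01001000011010110
(the carry out of the leftmost column, 0, becomes the leading bit)
Decimal check:
  0110111100000101 = 16384 + 8192 + 2048 + 1024 + 512 + 256 + 4 + 1 = 28421
  0010000111010001 = 8192 + 256 + 128 + 64 + 16 + 1 = 8657
  28421 + 8657 = 37078, and 01001000011010110 = 32768 + 4096 + 128 + 64 + 16 + 4 + 2 = 37078 ✓



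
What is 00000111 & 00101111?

AND: 1 only when both bits are 1
  00000111
& 00101111
----------
  00000111
Decimal: 7 & 47 = 7



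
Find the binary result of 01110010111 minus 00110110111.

Method 1 - Direct subtraction (column by column from the right: bit − bit − borrow-in; if negative, add 2 and borrow 1 from the next column):
borrow: 01111000000
        01110010111
-       00110110111
-------------------
        00111100000

Method 2 - Add two's complement:
Two's complement of 00110110111: invert → 11001001000, add 1 → 11001001001
  01110010111
+ 11001001001
-------------
 100111100000  (end carry out of the top bit = 1)
Discarding the end carry: 00111100000
Decimal check:
  01110010111 = 512 + 256 + 128 + 16 + 4 + 2 + 1 = 919
  00110110111 = 256 + 128 + 32 + 16 + 4 + 2 + 1 = 439
  919 - 439 = 480, and 00111100000 = 256 + 128 + 64 + 32 = 480 ✓



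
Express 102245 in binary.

Using repeated division by 2:
102245 ÷ 2 = 51122 remainder 1
51122 ÷ 2 = 25561 remainder 0
25561 ÷ 2 = 12780 remainder 1
12780 ÷ 2 = 6390 remainder 0
6390 ÷ 2 = 3195 remainder 0
3195 ÷ 2 = 1597 remainder 1
1597 ÷ 2 = 798 remainder 1
798 ÷ 2 = 399 remainder 0
399 ÷ 2 = 199 remainder 1
199 ÷ 2 = 99 remainder 1
99 ÷ 2 = 49 remainder 1
49 ÷ 2 = 24 remainder 1
24 ÷ 2 = 12 remainder 0
12 ÷ 2 = 6 remainder 0
6 ÷ 2 = 3 remainder 0
3 ÷ 2 = 1 remainder 1
1 ÷ 2 = 0 remainder 1
Reading remainders bottom to top: 11000111101100101



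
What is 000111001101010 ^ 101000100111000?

XOR: 1 when bits differ
  000111001101010
^ 101000100111000
-----------------
  101111101010010
Decimal: 3690 ^ 20792 = 24402



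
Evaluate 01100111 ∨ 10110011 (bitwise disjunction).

OR: 1 when either bit is 1
  01100111
| 10110011
----------
  11110111
Decimal: 103 | 179 = 247



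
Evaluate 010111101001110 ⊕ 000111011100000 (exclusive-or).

XOR: 1 when bits differ
  010111101001110
^ 000111011100000
-----------------
  010000110101110
Decimal: 12110 ^ 3808 = 8622



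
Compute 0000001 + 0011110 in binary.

Add column by column from the right: bit + bit + carry-in; write the sum mod 2, carry 1 when the sum is 2 or 3.
carry:  0000000
        0000001
+       0011110
---------------
       00011111
(the carry out of the leftmost column, 0, becomes the leading bit)
Decimal check:
  0000001 = 1
  0011110 = 16 + 8 + 4 + 2 = 30
  1 + 30 = 31, and 00011111 = 16 + 8 + 4 + 2 + 1 = 31 ✓



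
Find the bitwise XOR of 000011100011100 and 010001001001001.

XOR: 1 when bits differ
  000011100011100
^ 010001001001001
-----------------
  010010101010101
Decimal: 1820 ^ 8777 = 9557



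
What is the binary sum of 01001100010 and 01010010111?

Add column by column from the right: bit + bit + carry-in; write the sum mod 2, carry 1 when the sum is 2 or 3.
carry:  10000001100
        01001100010
+       01010010111
-------------------
       010011111001
(the carry out of the leftmost column, 0, becomes the leading bit)
Decimal check:
  01001100010 = 512 + 64 + 32 + 2 = 610
  01010010111 = 512 + 128 + 16 + 4 + 2 + 1 = 663
  610 + 663 = 1273, and 010011111001 = 1024 + 128 + 64 + 32 + 16 + 8 + 1 = 1273 ✓



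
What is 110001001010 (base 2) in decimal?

Sum of powers of 2 for each 1-bit:
2^1 + 2^3 + 2^6 + 2^10 + 2^11
= 2 + 8 + 64 + 1024 + 2048
= 3146



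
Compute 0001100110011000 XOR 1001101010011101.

XOR: 1 when bits differ
  0001100110011000
^ 1001101010011101
------------------
  1000001100000101
Decimal: 6552 ^ 39581 = 33541



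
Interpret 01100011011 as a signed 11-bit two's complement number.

Binary: 01100011011
Sign bit: 0 (non-negative)
Read directly as an unsigned value:
01100011011 = 512 + 256 + 16 + 8 + 2 + 1 = 795
Value: 795



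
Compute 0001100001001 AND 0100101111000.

AND: 1 only when both bits are 1
  0001100001001
& 0100101111000
---------------
  0000100001000
Decimal: 777 & 2424 = 264



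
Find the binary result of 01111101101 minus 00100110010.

Method 1 - Direct subtraction (column by column from the right: bit − bit − borrow-in; if negative, add 2 and borrow 1 from the next column):
borrow: 00001100100
        01111101101
-       00100110010
-------------------
        01010111011

Method 2 - Add two's complement:
Two's complement of 00100110010: invert → 11011001101, add 1 → 11011001110
  01111101101
+ 11011001110
-------------
 101010111011  (end carry out of the top bit = 1)
Discarding the end carry: 01010111011
Decimal check:
  01111101101 = 512 + 256 + 128 + 64 + 32 + 8 + 4 + 1 = 1005
  00100110010 = 256 + 32 + 16 + 2 = 306
  1005 - 306 = 699, and 01010111011 = 512 + 128 + 32 + 16 + 8 + 2 + 1 = 699 ✓



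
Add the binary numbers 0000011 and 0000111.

Add column by column from the right: bit + bit + carry-in; write the sum mod 2, carry 1 when the sum is 2 or 3.
carry:  0001110
        0000011
+       0000111
---------------
       00001010
(the carry out of the leftmost column, 0, becomes the leading bit)
Decimal check:
  0000011 = 2 + 1 = 3
  0000111 = 4 + 2 + 1 = 7
  3 + 7 = 10, and 00001010 = 8 + 2 = 10 ✓



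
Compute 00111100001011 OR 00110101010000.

OR: 1 when either bit is 1
  00111100001011
| 00110101010000
----------------
  00111101011011
Decimal: 3851 | 3408 = 3931



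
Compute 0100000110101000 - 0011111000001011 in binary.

Method 1 - Direct subtraction (column by column from the right: bit − bit − borrow-in; if negative, add 2 and borrow 1 from the next column):
borrow: 0111110000111110
        0100000110101000
-       0011111000001011
------------------------
        0000001110011101

Method 2 - Add two's complement:
Two's complement of 0011111000001011: invert → 1100000111110100, add 1 → 1100000111110101
  0100000110101000
+ 1100000111110101
------------------
 10000001110011101  (end carry out of the top bit = 1)
Discarding the end carry: 0000001110011101
Decimal check:
  0100000110101000 = 16384 + 256 + 128 + 32 + 8 = 16808
  0011111000001011 = 8192 + 4096 + 2048 + 1024 + 512 + 8 + 2 + 1 = 15883
  16808 - 15883 = 925, and 0000001110011101 = 512 + 256 + 128 + 16 + 8 + 4 + 1 = 925 ✓



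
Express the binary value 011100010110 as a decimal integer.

Sum of powers of 2 for each 1-bit:
2^1 + 2^2 + 2^4 + 2^8 + 2^9 + 2^10
= 2 + 4 + 16 + 256 + 512 + 1024
= 1814



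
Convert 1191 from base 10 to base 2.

Using repeated division by 2:
1191 ÷ 2 = 595 remainder 1
595 ÷ 2 = 297 remainder 1
297 ÷ 2 = 148 remainder 1
148 ÷ 2 = 74 remainder 0
74 ÷ 2 = 37 remainder 0
37 ÷ 2 = 18 remainder 1
18 ÷ 2 = 9 remainder 0
9 ÷ 2 = 4 remainder 1
4 ÷ 2 = 2 remainder 0
2 ÷ 2 = 1 remainder 0
1 ÷ 2 = 0 remainder 1
Reading remainders bottom to top: 10010100111



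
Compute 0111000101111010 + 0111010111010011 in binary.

Add column by column from the right: bit + bit + carry-in; write the sum mod 2, carry 1 when the sum is 2 or 3.
carry:  1110001111100100
        0111000101111010
+       0111010111010011
------------------------
       01110011101001101
(the carry out of the leftmost column, 0, becomes the leading bit)
Decimal check:
  0111000101111010 = 16384 + 8192 + 4096 + 256 + 64 + 32 + 16 + 8 + 2 = 29050
  0111010111010011 = 16384 + 8192 + 4096 + 1024 + 256 + 128 + 64 + 16 + 2 + 1 = 30163
  29050 + 30163 = 59213, and 01110011101001101 = 32768 + 16384 + 8192 + 1024 + 512 + 256 + 64 + 8 + 4 + 1 = 59213 ✓



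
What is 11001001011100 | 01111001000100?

OR: 1 when either bit is 1
  11001001011100
| 01111001000100
----------------
  11111001011100
Decimal: 12892 | 7748 = 15964



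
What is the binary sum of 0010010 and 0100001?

Add column by column from the right: bit + bit + carry-in; write the sum mod 2, carry 1 when the sum is 2 or 3.
carry:  0000000
        0010010
+       0100001
---------------
       00110011
(the carry out of the leftmost column, 0, becomes the leading bit)
Decimal check:
  0010010 = 16 + 2 = 18
  0100001 = 32 + 1 = 33
  18 + 33 = 51, and 00110011 = 32 + 16 + 2 + 1 = 51 ✓



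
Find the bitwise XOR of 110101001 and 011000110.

XOR: 1 when bits differ
  110101001
^ 011000110
-----------
  101101111
Decimal: 425 ^ 198 = 367



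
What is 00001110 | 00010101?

OR: 1 when either bit is 1
  00001110
| 00010101
----------
  00011111
Decimal: 14 | 21 = 31



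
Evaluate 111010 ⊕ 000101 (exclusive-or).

XOR: 1 when bits differ
  111010
^ 000101
--------
  111111
Decimal: 58 ^ 5 = 63



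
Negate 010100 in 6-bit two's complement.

Original: 010100
Step 1 - Invert all bits: 101011
Step 2 - Add 1: 101100
Verification: 010100 + 101100 = 1000000; discarding the end carry (carry out of the top bit) leaves the 6-bit value 000000, as required for x + (-x)



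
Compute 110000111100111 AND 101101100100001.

AND: 1 only when both bits are 1
  110000111100111
& 101101100100001
-----------------
  100000100100001
Decimal: 25063 & 23329 = 16673

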